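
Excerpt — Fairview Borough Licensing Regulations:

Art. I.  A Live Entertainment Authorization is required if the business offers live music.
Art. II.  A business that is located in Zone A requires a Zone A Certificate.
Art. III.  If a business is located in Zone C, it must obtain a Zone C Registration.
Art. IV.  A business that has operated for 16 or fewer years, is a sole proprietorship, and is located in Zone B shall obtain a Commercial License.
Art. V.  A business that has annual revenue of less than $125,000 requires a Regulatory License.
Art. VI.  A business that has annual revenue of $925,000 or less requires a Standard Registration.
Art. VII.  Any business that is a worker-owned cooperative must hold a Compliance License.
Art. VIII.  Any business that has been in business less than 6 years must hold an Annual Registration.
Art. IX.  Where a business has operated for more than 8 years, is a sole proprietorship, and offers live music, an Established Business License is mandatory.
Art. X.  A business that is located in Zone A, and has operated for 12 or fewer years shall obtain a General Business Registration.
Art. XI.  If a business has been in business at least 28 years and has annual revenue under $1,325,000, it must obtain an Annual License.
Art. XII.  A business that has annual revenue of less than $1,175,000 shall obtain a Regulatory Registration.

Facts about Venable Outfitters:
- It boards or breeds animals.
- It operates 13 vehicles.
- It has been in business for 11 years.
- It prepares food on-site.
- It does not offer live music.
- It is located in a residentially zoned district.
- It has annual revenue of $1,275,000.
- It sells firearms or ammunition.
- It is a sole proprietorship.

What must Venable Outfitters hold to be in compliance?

None

Art. I. does not offer live music → Live Entertainment Authorization not required.
Art. II. is located in a residentially zoned district (not: is located in Zone A) → Zone A Certificate not required.
Art. III. is located in a residentially zoned district (not: is located in Zone C) → Zone C Registration not required.
Art. IV. years in business 11 ≤ 16; is a sole proprietorship; is located in a residentially zoned district (not: is located in Zone B) → Commercial License not required.
Art. V. revenue $1,275,000 ≥ $125,000 → Regulatory License not required.
Art. VI. revenue $1,275,000 > $925,000 → Standard Registration not required.
Art. VII. is a sole proprietorship (not: is a worker-owned cooperative) → Compliance License not required.
Art. VIII. years in business 11 ≥ 6 → Annual Registration not required.
Art. IX. years in business 11 > 8; is a sole proprietorship; does not offer live music → Established Business License not required.
Art. X. is located in a residentially zoned district (not: is located in Zone A); years in business 11 ≤ 12 → General Business Registration not required.
Art. XI. years in business 11 < 28; revenue $1,275,000 < $1,325,000 → Annual License not required.
Art. XII. revenue $1,275,000 ≥ $1,175,000 → Regulatory Registration not required.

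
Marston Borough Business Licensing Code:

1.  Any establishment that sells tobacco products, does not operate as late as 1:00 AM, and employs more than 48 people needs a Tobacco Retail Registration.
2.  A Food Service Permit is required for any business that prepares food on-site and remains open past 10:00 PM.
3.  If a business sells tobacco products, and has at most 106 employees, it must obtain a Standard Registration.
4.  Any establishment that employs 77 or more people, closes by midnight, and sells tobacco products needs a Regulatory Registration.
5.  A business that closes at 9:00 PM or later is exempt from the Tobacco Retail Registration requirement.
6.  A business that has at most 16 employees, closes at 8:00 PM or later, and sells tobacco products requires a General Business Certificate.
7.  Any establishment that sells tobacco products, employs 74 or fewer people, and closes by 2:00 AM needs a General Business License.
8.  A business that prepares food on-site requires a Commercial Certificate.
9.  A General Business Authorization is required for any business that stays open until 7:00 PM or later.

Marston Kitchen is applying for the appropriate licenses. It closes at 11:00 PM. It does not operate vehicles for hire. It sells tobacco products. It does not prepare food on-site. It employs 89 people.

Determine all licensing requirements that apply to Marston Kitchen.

General Business Authorization, Regulatory Registration, Standard Registration

1. sells tobacco products; closes 11:00 PM, at/before 1:00 AM; employees 89 > 48 → Tobacco Retail Registration required.
2. does not prepare food on-site; closes 11:00 PM, after 10:00 PM → Food Service Permit not required.
3. sells tobacco products; employees 89 ≤ 106 → Standard Registration required.
4. employees 89 ≥ 77; closes 11:00 PM, at/before midnight; sells tobacco products → Regulatory Registration required.
5. closes 11:00 PM, after 9:00 PM → exempt from Tobacco Retail Registration.
6. employees 89 > 16; closes 11:00 PM, after 8:00 PM; sells tobacco products → General Business Certificate not required.
7. sells tobacco products; employees 89 > 74; closes 11:00 PM, at/before 2:00 AM → General Business License not required.
8. does not prepare food on-site → Commercial Certificate not required.
9. closes 11:00 PM, after 7:00 PM → General Business Authorization required.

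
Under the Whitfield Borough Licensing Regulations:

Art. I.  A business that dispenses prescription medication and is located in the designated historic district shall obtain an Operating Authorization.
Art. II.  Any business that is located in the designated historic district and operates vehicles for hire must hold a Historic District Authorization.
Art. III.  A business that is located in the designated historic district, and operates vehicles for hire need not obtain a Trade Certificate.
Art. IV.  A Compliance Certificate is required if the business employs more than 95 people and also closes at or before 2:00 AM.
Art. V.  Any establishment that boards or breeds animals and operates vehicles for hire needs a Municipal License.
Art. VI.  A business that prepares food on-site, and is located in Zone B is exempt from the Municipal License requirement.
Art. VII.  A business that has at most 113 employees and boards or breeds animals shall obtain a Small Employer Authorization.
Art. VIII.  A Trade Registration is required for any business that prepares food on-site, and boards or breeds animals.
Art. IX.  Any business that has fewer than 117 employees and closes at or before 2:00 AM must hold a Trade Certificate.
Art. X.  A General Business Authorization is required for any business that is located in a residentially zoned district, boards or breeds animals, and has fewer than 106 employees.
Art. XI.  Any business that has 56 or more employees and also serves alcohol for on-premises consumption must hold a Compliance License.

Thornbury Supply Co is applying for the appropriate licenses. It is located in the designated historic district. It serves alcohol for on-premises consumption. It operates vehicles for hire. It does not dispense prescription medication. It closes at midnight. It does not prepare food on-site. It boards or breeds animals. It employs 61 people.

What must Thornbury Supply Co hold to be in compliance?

Art. I. does not dispense prescription medication; is located in the designated historic district → Operating Authorization not required.
Art. II. is located in the designated historic district; operates vehicles for hire → Historic District Authorization required.
Art. III. is located in the designated historic district; operates vehicles for hire → exempt from Trade Certificate.
Art. IV. employees 61 ≤ 95; closes midnight, at/before 2:00 AM → Compliance Certificate not required.
Art. V. boards or breeds animals; operates vehicles for hire → Municipal License required.
Art. VI. does not prepare food on-site; is located in the designated historic district (not: is located in Zone B) → Municipal License exemption does not apply.
Art. VII. employees 61 ≤ 113; boards or breeds animals → Small Employer Authorization required.
Art. VIII. does not prepare food on-site; boards or breeds animals → Trade Registration not required.
Art. IX. employees 61 < 117; closes midnight, at/before 2:00 AM → Trade Certificate required.
Art. X. is located in the designated historic district (not: is located in a residentially zoned district); boards or breeds animals; employees 61 < 106 → General Business Authorization not required.
Art. XI. employees 61 ≥ 56; serves alcohol for on-premises consumption → Compliance License required.

Compliance License, Historic District Authorization, Municipal License, Small Employer Authorization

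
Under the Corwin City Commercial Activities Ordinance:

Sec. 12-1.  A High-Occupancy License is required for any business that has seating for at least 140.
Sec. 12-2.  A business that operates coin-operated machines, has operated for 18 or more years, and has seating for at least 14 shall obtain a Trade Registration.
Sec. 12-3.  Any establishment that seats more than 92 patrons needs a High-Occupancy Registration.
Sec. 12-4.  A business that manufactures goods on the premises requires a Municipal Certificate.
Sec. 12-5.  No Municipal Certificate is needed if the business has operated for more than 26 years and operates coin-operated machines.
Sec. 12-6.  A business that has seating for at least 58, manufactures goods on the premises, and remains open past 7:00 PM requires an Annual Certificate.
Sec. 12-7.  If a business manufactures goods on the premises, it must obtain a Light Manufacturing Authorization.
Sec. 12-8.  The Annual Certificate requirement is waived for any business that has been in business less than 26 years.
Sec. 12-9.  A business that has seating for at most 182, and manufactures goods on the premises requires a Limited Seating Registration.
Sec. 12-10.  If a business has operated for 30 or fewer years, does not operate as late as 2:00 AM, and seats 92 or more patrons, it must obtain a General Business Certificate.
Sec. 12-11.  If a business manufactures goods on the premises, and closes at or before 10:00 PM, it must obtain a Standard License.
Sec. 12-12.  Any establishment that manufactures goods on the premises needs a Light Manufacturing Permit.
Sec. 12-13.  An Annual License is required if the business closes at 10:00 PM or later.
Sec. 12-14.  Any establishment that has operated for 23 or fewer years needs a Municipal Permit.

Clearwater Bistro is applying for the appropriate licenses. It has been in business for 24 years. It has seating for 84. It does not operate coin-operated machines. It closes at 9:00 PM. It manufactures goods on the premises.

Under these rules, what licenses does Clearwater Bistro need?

Light Manufacturing Authorization, Light Manufacturing Permit, Limited Seating Registration, Municipal Certificate, Standard License

Sec. 12-1. seating 84 < 140 → High-Occupancy License not required.
Sec. 12-2. does not operate coin-operated machines; years in business 24 ≥ 18; seating 84 ≥ 14 → Trade Registration not required.
Sec. 12-3. seating 84 ≤ 92 → High-Occupancy Registration not required.
Sec. 12-4. manufactures goods on the premises → Municipal Certificate required.
Sec. 12-5. years in business 24 ≤ 26; does not operate coin-operated machines → Municipal Certificate exemption does not apply.
Sec. 12-6. seating 84 ≥ 58; manufactures goods on the premises; closes 9:00 PM, after 7:00 PM → Annual Certificate required.
Sec. 12-7. manufactures goods on the premises → Light Manufacturing Authorization required.
Sec. 12-8. years in business 24 < 26 → exempt from Annual Certificate.
Sec. 12-9. seating 84 ≤ 182; manufactures goods on the premises → Limited Seating Registration required.
Sec. 12-10. years in business 24 ≤ 30; closes 9:00 PM, at/before 2:00 AM; seating 84 < 92 → General Business Certificate not required.
Sec. 12-11. manufactures goods on the premises; closes 9:00 PM, at/before 10:00 PM → Standard License required.
Sec. 12-12. manufactures goods on the premises → Light Manufacturing Permit required.
Sec. 12-13. closes 9:00 PM, at/before 10:00 PM → Annual License not required.
Sec. 12-14. years in business 24 > 23 → Municipal Permit not required.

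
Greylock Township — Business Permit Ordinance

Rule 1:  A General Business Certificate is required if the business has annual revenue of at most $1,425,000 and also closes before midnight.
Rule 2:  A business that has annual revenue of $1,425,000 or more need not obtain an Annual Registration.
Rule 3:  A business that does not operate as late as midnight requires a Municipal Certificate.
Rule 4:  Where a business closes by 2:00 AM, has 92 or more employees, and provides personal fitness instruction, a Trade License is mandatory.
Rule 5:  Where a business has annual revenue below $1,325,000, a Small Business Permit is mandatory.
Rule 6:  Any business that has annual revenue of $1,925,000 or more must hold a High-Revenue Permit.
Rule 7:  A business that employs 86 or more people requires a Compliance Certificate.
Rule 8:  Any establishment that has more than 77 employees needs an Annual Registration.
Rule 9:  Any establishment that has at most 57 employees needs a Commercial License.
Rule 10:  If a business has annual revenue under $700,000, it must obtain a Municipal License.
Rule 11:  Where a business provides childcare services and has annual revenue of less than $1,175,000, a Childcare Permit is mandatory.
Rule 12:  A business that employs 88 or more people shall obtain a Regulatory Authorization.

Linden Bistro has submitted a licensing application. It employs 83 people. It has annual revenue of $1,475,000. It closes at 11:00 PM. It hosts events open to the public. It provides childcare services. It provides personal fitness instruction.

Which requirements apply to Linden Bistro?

Municipal Certificate

Rule 1: revenue $1,475,000 > $1,425,000; closes 11:00 PM, at/before midnight → General Business Certificate not required.
Rule 2: revenue $1,475,000 ≥ $1,425,000 → exempt from Annual Registration.
Rule 3: closes 11:00 PM, at/before midnight → Municipal Certificate required.
Rule 4: closes 11:00 PM, at/before 2:00 AM; employees 83 < 92; provides personal fitness instruction → Trade License not required.
Rule 5: revenue $1,475,000 ≥ $1,325,000 → Small Business Permit not required.
Rule 6: revenue $1,475,000 < $1,925,000 → High-Revenue Permit not required.
Rule 7: employees 83 < 86 → Compliance Certificate not required.
Rule 8: employees 83 > 77 → Annual Registration required.
Rule 9: employees 83 > 57 → Commercial License not required.
Rule 10: revenue $1,475,000 ≥ $700,000 → Municipal License not required.
Rule 11: provides childcare services; revenue $1,475,000 ≥ $1,175,000 → Childcare Permit not required.
Rule 12: employees 83 < 88 → Regulatory Authorization not required.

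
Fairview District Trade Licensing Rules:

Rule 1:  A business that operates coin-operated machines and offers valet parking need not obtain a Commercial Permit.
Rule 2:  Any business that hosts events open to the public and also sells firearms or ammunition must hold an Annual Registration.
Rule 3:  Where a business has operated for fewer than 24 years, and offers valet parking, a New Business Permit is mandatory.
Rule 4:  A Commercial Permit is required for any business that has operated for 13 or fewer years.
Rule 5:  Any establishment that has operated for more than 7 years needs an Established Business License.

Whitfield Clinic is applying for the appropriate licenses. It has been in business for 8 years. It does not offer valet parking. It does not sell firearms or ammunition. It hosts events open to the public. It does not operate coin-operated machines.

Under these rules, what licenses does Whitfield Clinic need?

Commercial Permit, Established Business License

Rule 1: does not operate coin-operated machines; does not offer valet parking → Commercial Permit exemption does not apply.
Rule 2: hosts events open to the public; does not sell firearms or ammunition → Annual Registration not required.
Rule 3: years in business 8 < 24; does not offer valet parking → New Business Permit not required.
Rule 4: years in business 8 ≤ 13 → Commercial Permit required.
Rule 5: years in business 8 > 7 → Established Business License required.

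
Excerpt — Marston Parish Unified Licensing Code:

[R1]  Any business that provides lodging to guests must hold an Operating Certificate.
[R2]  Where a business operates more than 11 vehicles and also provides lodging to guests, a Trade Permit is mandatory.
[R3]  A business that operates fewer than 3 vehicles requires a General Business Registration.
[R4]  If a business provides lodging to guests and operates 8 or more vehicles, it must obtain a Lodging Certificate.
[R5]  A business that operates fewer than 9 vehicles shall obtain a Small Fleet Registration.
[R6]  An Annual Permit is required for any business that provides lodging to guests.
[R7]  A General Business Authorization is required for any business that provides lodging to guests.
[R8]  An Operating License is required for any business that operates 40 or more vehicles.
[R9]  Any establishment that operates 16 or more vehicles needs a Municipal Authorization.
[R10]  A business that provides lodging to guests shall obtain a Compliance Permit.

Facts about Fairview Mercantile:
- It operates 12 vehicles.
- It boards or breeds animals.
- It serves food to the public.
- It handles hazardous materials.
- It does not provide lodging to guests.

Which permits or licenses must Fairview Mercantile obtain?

[R1] does not provide lodging to guests → Operating Certificate not required.
[R2] vehicles 12 > 11; does not provide lodging to guests → Trade Permit not required.
[R3] vehicles 12 ≥ 3 → General Business Registration not required.
[R4] does not provide lodging to guests; vehicles 12 ≥ 8 → Lodging Certificate not required.
[R5] vehicles 12 ≥ 9 → Small Fleet Registration not required.
[R6] does not provide lodging to guests → Annual Permit not required.
[R7] does not provide lodging to guests → General Business Authorization not required.
[R8] vehicles 12 < 40 → Operating License not required.
[R9] vehicles 12 < 16 → Municipal Authorization not required.
[R10] does not provide lodging to guests → Compliance Permit not required.

None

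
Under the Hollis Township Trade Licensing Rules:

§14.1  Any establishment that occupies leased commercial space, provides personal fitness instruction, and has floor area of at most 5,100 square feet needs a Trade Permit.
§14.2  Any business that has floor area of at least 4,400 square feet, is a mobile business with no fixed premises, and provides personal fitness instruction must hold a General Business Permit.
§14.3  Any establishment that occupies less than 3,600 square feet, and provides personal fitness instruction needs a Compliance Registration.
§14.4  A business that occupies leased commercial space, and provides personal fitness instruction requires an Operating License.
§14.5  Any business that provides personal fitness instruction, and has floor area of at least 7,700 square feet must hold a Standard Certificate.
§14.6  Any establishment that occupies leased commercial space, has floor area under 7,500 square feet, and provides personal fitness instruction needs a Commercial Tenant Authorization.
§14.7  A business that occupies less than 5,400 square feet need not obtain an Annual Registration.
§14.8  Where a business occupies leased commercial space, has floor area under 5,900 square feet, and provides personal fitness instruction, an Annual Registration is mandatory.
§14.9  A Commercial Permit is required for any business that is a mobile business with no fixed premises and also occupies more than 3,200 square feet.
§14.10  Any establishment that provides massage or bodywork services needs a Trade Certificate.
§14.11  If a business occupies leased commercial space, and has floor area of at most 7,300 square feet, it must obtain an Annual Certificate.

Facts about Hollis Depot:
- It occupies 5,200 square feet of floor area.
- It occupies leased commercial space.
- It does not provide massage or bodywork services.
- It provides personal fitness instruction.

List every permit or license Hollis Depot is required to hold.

§14.1 occupies leased commercial space; provides personal fitness instruction; floor area 5,200 square feet > 5,100 square feet → Trade Permit not required.
§14.2 floor area 5,200 square feet ≥ 4,400 square feet; occupies leased commercial space (not: is a mobile business with no fixed premises); provides personal fitness instruction → General Business Permit not required.
§14.3 floor area 5,200 square feet ≥ 3,600 square feet; provides personal fitness instruction → Compliance Registration not required.
§14.4 occupies leased commercial space; provides personal fitness instruction → Operating License required.
§14.5 provides personal fitness instruction; floor area 5,200 square feet < 7,700 square feet → Standard Certificate not required.
§14.6 occupies leased commercial space; floor area 5,200 square feet < 7,500 square feet; provides personal fitness instruction → Commercial Tenant Authorization required.
§14.7 floor area 5,200 square feet < 5,400 square feet → exempt from Annual Registration.
§14.8 occupies leased commercial space; floor area 5,200 square feet < 5,900 square feet; provides personal fitness instruction → Annual Registration required.
§14.9 occupies leased commercial space (not: is a mobile business with no fixed premises); floor area 5,200 square feet > 3,200 square feet → Commercial Permit not required.
§14.10 does not provide massage or bodywork services → Trade Certificate not required.
§14.11 occupies leased commercial space; floor area 5,200 square feet ≤ 7,300 square feet → Annual Certificate required.

Annual Certificate, Commercial Tenant Authorization, Operating License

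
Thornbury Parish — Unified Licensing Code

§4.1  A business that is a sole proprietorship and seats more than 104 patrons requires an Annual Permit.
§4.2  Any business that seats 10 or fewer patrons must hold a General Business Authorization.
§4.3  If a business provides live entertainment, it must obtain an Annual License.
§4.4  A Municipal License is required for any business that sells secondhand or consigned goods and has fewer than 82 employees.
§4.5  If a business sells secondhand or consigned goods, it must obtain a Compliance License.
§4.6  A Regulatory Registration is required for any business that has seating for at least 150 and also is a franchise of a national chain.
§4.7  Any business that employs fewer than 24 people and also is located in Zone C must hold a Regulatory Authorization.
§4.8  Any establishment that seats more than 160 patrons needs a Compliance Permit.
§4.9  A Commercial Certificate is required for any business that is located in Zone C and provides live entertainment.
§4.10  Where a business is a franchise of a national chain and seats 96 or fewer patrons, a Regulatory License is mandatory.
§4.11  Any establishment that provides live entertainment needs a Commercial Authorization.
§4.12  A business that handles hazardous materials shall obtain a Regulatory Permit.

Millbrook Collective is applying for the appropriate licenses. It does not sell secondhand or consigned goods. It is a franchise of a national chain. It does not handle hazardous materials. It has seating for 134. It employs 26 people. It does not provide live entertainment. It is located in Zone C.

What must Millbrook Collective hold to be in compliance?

§4.1 is a franchise of a national chain (not: is a sole proprietorship); seating 134 > 104 → Annual Permit not required.
§4.2 seating 134 > 10 → General Business Authorization not required.
§4.3 does not provide live entertainment → Annual License not required.
§4.4 does not sell secondhand or consigned goods; employees 26 < 82 → Municipal License not required.
§4.5 does not sell secondhand or consigned goods → Compliance License not required.
§4.6 seating 134 < 150; is a franchise of a national chain → Regulatory Registration not required.
§4.7 employees 26 ≥ 24; is located in Zone C → Regulatory Authorization not required.
§4.8 seating 134 ≤ 160 → Compliance Permit not required.
§4.9 is located in Zone C; does not provide live entertainment → Commercial Certificate not required.
§4.10 is a franchise of a national chain; seating 134 > 96 → Regulatory License not required.
§4.11 does not provide live entertainment → Commercial Authorization not required.
§4.12 does not handle hazardous materials → Regulatory Permit not required.

None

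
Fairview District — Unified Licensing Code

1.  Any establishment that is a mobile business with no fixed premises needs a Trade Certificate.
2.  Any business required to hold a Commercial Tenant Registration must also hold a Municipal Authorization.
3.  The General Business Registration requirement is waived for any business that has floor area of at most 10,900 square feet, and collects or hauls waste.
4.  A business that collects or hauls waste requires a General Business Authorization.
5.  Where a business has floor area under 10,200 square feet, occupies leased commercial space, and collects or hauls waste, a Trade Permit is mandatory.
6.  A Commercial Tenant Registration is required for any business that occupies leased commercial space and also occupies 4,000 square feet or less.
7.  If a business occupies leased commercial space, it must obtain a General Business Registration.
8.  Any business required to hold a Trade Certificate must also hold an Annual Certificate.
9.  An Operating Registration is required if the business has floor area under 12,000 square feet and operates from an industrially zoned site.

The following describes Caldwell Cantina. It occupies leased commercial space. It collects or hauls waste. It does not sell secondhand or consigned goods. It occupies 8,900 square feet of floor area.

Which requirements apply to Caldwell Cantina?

General Business Authorization, Trade Permit

1. occupies leased commercial space (not: is a mobile business with no fixed premises) → Trade Certificate not required.
2. Commercial Tenant Registration is not required → no effect.
3. floor area 8,900 square feet ≤ 10,900 square feet; collects or hauls waste → exempt from General Business Registration.
4. collects or hauls waste → General Business Authorization required.
5. floor area 8,900 square feet < 10,200 square feet; occupies leased commercial space; collects or hauls waste → Trade Permit required.
6. occupies leased commercial space; floor area 8,900 square feet > 4,000 square feet → Commercial Tenant Registration not required.
7. occupies leased commercial space → General Business Registration required.
8. Trade Certificate is not required → no effect.
9. floor area 8,900 square feet < 12,000 square feet; occupies leased commercial space (not: operates from an industrially zoned site) → Operating Registration not required.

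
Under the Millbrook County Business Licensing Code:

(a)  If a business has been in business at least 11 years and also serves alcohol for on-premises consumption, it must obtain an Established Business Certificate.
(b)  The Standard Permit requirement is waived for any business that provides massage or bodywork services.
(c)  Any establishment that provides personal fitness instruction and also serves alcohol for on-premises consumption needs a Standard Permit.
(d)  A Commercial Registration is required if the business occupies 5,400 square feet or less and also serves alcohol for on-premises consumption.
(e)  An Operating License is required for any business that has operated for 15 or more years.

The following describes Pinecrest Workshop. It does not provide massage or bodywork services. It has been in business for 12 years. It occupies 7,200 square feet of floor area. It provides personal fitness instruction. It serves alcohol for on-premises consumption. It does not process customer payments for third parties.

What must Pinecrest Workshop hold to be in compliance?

(a) years in business 12 ≥ 11; serves alcohol for on-premises consumption → Established Business Certificate required.
(b) does not provide massage or bodywork services → Standard Permit exemption does not apply.
(c) provides personal fitness instruction; serves alcohol for on-premises consumption → Standard Permit required.
(d) floor area 7,200 square feet > 5,400 square feet; serves alcohol for on-premises consumption → Commercial Registration not required.
(e) years in business 12 < 15 → Operating License not required.

Established Business Certificate, Standard Permit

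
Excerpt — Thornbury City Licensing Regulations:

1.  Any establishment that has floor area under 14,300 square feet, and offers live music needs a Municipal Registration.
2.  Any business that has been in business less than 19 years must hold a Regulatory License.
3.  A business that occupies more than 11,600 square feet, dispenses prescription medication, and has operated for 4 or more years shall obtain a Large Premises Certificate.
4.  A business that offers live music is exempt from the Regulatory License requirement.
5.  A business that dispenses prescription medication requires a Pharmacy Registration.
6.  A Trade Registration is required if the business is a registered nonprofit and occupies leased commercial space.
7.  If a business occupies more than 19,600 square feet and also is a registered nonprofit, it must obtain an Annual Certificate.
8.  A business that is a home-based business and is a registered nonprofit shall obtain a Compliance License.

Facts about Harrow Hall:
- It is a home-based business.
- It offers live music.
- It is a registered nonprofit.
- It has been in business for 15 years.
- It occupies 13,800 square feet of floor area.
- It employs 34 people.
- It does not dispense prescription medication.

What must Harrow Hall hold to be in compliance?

1. floor area 13,800 square feet < 14,300 square feet; offers live music → Municipal Registration required.
2. years in business 15 < 19 → Regulatory License required.
3. floor area 13,800 square feet > 11,600 square feet; does not dispense prescription medication; years in business 15 ≥ 4 → Large Premises Certificate not required.
4. offers live music → exempt from Regulatory License.
5. does not dispense prescription medication → Pharmacy Registration not required.
6. is a registered nonprofit; is a home-based business (not: occupies leased commercial space) → Trade Registration not required.
7. floor area 13,800 square feet ≤ 19,600 square feet; is a registered nonprofit → Annual Certificate not required.
8. is a home-based business; is a registered nonprofit → Compliance License required.

Compliance License, Municipal Registration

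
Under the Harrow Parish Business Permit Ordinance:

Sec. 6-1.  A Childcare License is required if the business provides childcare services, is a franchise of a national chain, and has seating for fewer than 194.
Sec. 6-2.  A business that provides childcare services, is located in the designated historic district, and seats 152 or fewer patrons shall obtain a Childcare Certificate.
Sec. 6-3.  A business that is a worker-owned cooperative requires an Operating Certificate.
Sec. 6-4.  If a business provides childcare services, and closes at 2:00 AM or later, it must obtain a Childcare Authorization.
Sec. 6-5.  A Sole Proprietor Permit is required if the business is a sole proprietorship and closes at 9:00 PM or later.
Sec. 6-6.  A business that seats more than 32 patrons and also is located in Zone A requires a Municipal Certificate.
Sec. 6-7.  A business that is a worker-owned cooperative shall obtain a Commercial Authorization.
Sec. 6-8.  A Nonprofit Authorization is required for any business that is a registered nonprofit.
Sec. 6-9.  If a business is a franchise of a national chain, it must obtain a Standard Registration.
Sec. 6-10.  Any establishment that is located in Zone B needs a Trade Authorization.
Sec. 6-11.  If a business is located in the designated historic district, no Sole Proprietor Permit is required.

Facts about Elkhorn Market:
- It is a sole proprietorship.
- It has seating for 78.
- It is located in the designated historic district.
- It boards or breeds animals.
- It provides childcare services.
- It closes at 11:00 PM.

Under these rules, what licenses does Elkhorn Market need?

Childcare Certificate

Sec. 6-1. provides childcare services; is a sole proprietorship (not: is a franchise of a national chain); seating 78 < 194 → Childcare License not required.
Sec. 6-2. provides childcare services; is located in the designated historic district; seating 78 ≤ 152 → Childcare Certificate required.
Sec. 6-3. is a sole proprietorship (not: is a worker-owned cooperative) → Operating Certificate not required.
Sec. 6-4. provides childcare services; closes 11:00 PM, at/before 2:00 AM → Childcare Authorization not required.
Sec. 6-5. is a sole proprietorship; closes 11:00 PM, after 9:00 PM → Sole Proprietor Permit required.
Sec. 6-6. seating 78 > 32; is located in the designated historic district (not: is located in Zone A) → Municipal Certificate not required.
Sec. 6-7. is a sole proprietorship (not: is a worker-owned cooperative) → Commercial Authorization not required.
Sec. 6-8. is a sole proprietorship (not: is a registered nonprofit) → Nonprofit Authorization not required.
Sec. 6-9. is a sole proprietorship (not: is a franchise of a national chain) → Standard Registration not required.
Sec. 6-10. is located in the designated historic district (not: is located in Zone B) → Trade Authorization not required.
Sec. 6-11. is located in the designated historic district → exempt from Sole Proprietor Permit.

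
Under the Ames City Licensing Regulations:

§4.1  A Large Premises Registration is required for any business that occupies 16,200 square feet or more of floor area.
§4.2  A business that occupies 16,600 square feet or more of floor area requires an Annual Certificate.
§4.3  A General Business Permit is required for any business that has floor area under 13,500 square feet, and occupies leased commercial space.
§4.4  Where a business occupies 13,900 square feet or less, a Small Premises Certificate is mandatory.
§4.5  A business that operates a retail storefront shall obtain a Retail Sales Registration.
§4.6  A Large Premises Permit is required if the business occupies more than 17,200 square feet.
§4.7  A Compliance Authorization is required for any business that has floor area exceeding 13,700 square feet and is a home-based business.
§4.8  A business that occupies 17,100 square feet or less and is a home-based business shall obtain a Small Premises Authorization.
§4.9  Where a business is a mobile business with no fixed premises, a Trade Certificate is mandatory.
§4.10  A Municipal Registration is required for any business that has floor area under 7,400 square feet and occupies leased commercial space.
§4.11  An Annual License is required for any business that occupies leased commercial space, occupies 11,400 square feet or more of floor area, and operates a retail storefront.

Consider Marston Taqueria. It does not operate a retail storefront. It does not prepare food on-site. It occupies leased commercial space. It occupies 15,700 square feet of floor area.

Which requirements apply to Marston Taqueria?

§4.1 floor area 15,700 square feet < 16,200 square feet → Large Premises Registration not required.
§4.2 floor area 15,700 square feet < 16,600 square feet → Annual Certificate not required.
§4.3 floor area 15,700 square feet ≥ 13,500 square feet; occupies leased commercial space → General Business Permit not required.
§4.4 floor area 15,700 square feet > 13,900 square feet → Small Premises Certificate not required.
§4.5 does not operate a retail storefront → Retail Sales Registration not required.
§4.6 floor area 15,700 square feet ≤ 17,200 square feet → Large Premises Permit not required.
§4.7 floor area 15,700 square feet > 13,700 square feet; occupies leased commercial space (not: is a home-based business) → Compliance Authorization not required.
§4.8 floor area 15,700 square feet ≤ 17,100 square feet; occupies leased commercial space (not: is a home-based business) → Small Premises Authorization not required.
§4.9 occupies leased commercial space (not: is a mobile business with no fixed premises) → Trade Certificate not required.
§4.10 floor area 15,700 square feet ≥ 7,400 square feet; occupies leased commercial space → Municipal Registration not required.
§4.11 occupies leased commercial space; floor area 15,700 square feet ≥ 11,400 square feet; does not operate a retail storefront → Annual License not required.

None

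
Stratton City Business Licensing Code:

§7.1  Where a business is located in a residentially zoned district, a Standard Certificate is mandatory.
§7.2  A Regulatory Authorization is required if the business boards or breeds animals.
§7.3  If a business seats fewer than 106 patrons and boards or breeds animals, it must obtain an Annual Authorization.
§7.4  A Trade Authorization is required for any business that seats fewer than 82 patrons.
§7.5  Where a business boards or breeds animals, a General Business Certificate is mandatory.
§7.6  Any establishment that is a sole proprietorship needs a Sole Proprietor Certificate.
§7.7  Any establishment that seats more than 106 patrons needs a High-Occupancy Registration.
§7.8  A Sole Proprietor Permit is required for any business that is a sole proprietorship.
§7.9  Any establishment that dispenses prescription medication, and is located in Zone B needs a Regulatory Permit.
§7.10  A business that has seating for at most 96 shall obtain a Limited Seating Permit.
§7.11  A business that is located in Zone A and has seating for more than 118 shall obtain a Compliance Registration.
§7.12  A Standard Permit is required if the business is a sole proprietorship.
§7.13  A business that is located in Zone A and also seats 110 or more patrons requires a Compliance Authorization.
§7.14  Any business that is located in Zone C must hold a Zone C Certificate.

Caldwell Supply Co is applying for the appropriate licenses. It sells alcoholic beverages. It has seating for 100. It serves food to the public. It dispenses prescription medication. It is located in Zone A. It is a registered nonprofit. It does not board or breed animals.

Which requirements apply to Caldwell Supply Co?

None

§7.1 is located in Zone A (not: is located in a residentially zoned district) → Standard Certificate not required.
§7.2 does not board or breed animals → Regulatory Authorization not required.
§7.3 seating 100 < 106; does not board or breed animals → Annual Authorization not required.
§7.4 seating 100 ≥ 82 → Trade Authorization not required.
§7.5 does not board or breed animals → General Business Certificate not required.
§7.6 is a registered nonprofit (not: is a sole proprietorship) → Sole Proprietor Certificate not required.
§7.7 seating 100 ≤ 106 → High-Occupancy Registration not required.
§7.8 is a registered nonprofit (not: is a sole proprietorship) → Sole Proprietor Permit not required.
§7.9 dispenses prescription medication; is located in Zone A (not: is located in Zone B) → Regulatory Permit not required.
§7.10 seating 100 > 96 → Limited Seating Permit not required.
§7.11 is located in Zone A; seating 100 ≤ 118 → Compliance Registration not required.
§7.12 is a registered nonprofit (not: is a sole proprietorship) → Standard Permit not required.
§7.13 is located in Zone A; seating 100 < 110 → Compliance Authorization not required.
§7.14 is located in Zone A (not: is located in Zone C) → Zone C Certificate not required.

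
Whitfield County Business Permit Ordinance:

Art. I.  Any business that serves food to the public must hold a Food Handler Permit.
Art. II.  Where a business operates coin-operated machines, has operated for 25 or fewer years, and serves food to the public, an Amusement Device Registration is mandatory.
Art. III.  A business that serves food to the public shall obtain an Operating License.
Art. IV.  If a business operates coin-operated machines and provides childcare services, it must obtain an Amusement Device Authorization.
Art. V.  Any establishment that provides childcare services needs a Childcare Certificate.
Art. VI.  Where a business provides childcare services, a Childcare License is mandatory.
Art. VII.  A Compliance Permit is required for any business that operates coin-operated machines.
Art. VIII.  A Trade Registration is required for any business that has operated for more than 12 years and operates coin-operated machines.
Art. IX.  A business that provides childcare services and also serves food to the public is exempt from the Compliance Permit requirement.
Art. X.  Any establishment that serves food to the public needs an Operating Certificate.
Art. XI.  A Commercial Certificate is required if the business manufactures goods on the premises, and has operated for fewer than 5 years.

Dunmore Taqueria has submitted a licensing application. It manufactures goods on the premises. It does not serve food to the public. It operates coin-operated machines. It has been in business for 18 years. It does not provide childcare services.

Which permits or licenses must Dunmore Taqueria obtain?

Art. I. does not serve food to the public → Food Handler Permit not required.
Art. II. operates coin-operated machines; years in business 18 ≤ 25; does not serve food to the public → Amusement Device Registration not required.
Art. III. does not serve food to the public → Operating License not required.
Art. IV. operates coin-operated machines; does not provide childcare services → Amusement Device Authorization not required.
Art. V. does not provide childcare services → Childcare Certificate not required.
Art. VI. does not provide childcare services → Childcare License not required.
Art. VII. operates coin-operated machines → Compliance Permit required.
Art. VIII. years in business 18 > 12; operates coin-operated machines → Trade Registration required.
Art. IX. does not provide childcare services; does not serve food to the public → Compliance Permit exemption does not apply.
Art. X. does not serve food to the public → Operating Certificate not required.
Art. XI. manufactures goods on the premises; years in business 18 ≥ 5 → Commercial Certificate not required.

Compliance Permit, Trade Registration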